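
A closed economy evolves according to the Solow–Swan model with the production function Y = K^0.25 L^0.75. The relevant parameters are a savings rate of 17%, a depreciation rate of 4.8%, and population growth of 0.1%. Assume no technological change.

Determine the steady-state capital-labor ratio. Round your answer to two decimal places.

Steady state requires s·f(k) = (n + δ)·k, i.e. s·k^α = (n + δ)·k.
Dividing both sides by k: k^(1−α) = s / (n + δ).
k^0.75 = 0.17 / (0.001 + 0.048) = 0.17 / 0.049 = 3.4694
k* = 3.4694^(1/0.75) ≈ 5.2522

k* ≈ 5.25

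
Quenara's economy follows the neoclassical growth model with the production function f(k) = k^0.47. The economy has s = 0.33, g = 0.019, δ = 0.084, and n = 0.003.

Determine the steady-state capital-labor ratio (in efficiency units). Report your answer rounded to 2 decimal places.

At the steady state, Δk = 0, so s·k^α = (n + g + δ)·k.
Dividing both sides by k: k^(1−α) = s / (n + g + δ).
k^0.53 = 0.33 / (0.003 + 0.019 + 0.084) = 0.33 / 0.106 = 3.1132
k* = 3.1132^(1/0.53) ≈ 8.5227

k* ≈ 8.52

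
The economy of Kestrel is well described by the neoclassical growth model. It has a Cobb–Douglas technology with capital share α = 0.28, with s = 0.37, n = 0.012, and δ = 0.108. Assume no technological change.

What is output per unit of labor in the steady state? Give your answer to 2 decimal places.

y* = 1.55

Steady state requires s·f(k) = (n + δ)·k, i.e. s·k^α = (n + δ)·k.
Rearranging, k^(1−α) = s / (n + δ).
k^0.72 = 0.37 / (0.012 + 0.108) = 0.37 / 0.120 = 3.0833
k* = 3.0833^(1/0.72) ≈ 4.7774
y* = (k*)^α = 4.7774^0.28 ≈ 1.5494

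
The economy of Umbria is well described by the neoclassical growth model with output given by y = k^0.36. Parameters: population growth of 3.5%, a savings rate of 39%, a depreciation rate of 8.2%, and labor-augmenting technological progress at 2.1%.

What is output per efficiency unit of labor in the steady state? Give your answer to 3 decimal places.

y* ≈ 1.794

In steady state, investment equals break-even investment: s·k^α = (n + g + δ)·k.
Dividing both sides by k: k^(1−α) = s / (n + g + δ).
k^0.64 = 0.39 / (0.035 + 0.021 + 0.082) = 0.39 / 0.138 = 2.8261
k* = 2.8261^(1/0.64) ≈ 5.0697
y* = (k*)^α = 5.0697^0.36 ≈ 1.7939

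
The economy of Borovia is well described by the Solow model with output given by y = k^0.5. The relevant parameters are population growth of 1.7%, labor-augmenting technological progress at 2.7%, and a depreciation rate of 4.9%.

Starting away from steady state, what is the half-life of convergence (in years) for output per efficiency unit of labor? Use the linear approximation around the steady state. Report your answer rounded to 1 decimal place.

Near the steady state the convergence rate is λ = (1 − α)(n + g + δ).
λ = (1 − 0.5) × 0.093 = 0.5 × 0.093 = 0.0465
Half-life = ln 2 / λ = 0.6931 / 0.0465 ≈ 14.91 years

about 14.9 years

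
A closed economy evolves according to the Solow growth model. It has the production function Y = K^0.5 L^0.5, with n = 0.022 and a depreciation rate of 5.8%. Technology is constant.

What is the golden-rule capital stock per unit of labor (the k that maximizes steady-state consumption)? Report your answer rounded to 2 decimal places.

k_gold ≈ 39.06

The golden rule sets f'(k) = n + δ, i.e. α·k^(α−1) = n + δ.
So k^(1−α) = α / (n + δ) = 0.5 / 0.080 = 6.2500.
k_gold = 6.2500^(1/0.5) ≈ 39.0625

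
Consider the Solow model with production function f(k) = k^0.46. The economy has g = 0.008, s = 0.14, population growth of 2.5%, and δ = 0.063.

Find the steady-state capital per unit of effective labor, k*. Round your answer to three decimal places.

k* ≈ 2.011

In steady state, investment equals break-even investment: s·k^α = (n + g + δ)·k.
Dividing both sides by k: k^(1−α) = s / (n + g + δ).
k^0.54 = 0.14 / (0.025 + 0.008 + 0.063) = 0.14 / 0.096 = 1.4583
k* = 1.4583^(1/0.54) ≈ 2.0110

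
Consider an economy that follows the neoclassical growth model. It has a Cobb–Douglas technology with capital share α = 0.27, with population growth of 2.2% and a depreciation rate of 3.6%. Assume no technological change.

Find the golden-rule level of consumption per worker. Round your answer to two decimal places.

At the golden rule, f'(k) = n + δ, so α·k^(α−1) = n + δ and k_gold = (α/(n + δ))^(1/(1−α)).
k_gold = (0.27/0.058)^(1/0.73) = 4.6552^1.3699 ≈ 8.2226
c_gold = f(k_gold) − (n + δ)·k_gold = 1.7663 − 0.058×8.2226 ≈ 1.2894

c_gold ≈ 1.29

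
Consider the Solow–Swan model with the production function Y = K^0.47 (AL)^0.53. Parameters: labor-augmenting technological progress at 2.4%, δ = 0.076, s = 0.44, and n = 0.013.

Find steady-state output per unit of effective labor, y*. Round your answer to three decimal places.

y* = 3.338

In steady state, investment equals break-even investment: s·k^α = (n + g + δ)·k.
Dividing both sides by k: k^(1−α) = s / (n + g + δ).
k^0.53 = 0.44 / (0.013 + 0.024 + 0.076) = 0.44 / 0.113 = 3.8938
k* = 3.8938^(1/0.53) ≈ 12.9991
y* = (k*)^α = 12.9991^0.47 ≈ 3.3384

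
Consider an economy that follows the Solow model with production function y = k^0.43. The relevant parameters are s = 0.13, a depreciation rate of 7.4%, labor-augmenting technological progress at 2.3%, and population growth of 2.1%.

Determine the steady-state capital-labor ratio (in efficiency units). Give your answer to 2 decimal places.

k* ≈ 1.19

In steady state, investment equals break-even investment: s·k^α = (n + g + δ)·k.
Dividing both sides by k: k^(1−α) = s / (n + g + δ).
k^0.57 = 0.13 / (0.021 + 0.023 + 0.074) = 0.13 / 0.118 = 1.1017
k* = 1.1017^(1/0.57) ≈ 1.1852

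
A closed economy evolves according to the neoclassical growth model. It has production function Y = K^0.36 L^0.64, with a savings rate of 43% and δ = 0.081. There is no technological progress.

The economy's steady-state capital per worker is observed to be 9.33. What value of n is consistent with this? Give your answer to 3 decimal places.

n ≈ 0.022

Steady state requires s·f(k) = (n + δ)·k, i.e. s·k^α = (n + δ)·k.
So s / (n + δ) = (k*)^(1−α) = 9.33^0.64 = 4.1757.
Therefore n + δ = s / 4.1757 = 0.43 / 4.1757 = 0.1030, so n = 0.1030 − 0.081 = 0.0220.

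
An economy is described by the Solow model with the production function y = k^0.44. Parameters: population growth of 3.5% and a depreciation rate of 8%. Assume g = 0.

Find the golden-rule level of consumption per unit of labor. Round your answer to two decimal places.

c_gold ≈ 1.61

At the golden rule, f'(k) = n + δ, so α·k^(α−1) = n + δ and k_gold = (α/(n + δ))^(1/(1−α)).
k_gold = (0.44/0.115)^(1/0.56) = 3.8261^1.7857 ≈ 10.9806
c_gold = f(k_gold) − (n + δ)·k_gold = 2.8700 − 0.115×10.9806 ≈ 1.6072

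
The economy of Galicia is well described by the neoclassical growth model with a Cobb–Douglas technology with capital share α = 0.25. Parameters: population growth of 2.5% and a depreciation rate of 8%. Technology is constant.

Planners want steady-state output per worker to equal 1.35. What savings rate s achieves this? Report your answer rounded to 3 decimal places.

In steady state, investment equals break-even investment: s·k^α = (n + δ)·k.
Since y* = [s/(n + δ)]^(α/(1−α)), we have s/(n + δ) = (y*)^((1−α)/α) = 1.35^3 = 2.4604.
Therefore s = 2.4604 × (n + δ) = 2.4604 × 0.105 = 0.2583.

s ≈ 0.258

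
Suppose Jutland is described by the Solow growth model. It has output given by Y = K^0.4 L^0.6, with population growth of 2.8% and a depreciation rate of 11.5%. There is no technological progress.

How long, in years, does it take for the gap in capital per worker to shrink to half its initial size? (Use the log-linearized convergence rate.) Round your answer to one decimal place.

half-life ≈ 8.1 years

Near the steady state the convergence rate is λ = (1 − α)(n + δ).
λ = (1 − 0.4) × 0.143 = 0.6 × 0.143 = 0.0858
Half-life = ln 2 / λ = 0.6931 / 0.0858 ≈ 8.08 years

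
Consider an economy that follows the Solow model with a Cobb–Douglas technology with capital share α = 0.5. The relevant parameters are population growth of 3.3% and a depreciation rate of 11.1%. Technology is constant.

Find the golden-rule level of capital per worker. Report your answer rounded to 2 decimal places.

k_gold ≈ 12.06

The golden rule sets f'(k) = n + δ, i.e. α·k^(α−1) = n + δ.
So k^(1−α) = α / (n + δ) = 0.5 / 0.144 = 3.4722.
k_gold = 3.4722^(1/0.5) ≈ 12.0562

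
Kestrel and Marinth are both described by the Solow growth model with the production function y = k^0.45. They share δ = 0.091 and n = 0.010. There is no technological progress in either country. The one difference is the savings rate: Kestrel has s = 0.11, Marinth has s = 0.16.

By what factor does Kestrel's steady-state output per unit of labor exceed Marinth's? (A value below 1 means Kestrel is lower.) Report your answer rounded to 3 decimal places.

Steady-state y* = [s/(n + δ)]^(α/(1−α)), so the ratio is [ (s_K/(n + δ)_K) / (s_M/(n + δ)_M) ]^0.8182.
s_K/(n + δ)_K = 0.11/0.101 = 1.0891; s_M/(n + δ)_M = 0.16/0.101 = 1.5842.
Ratio = (1.0891/1.5842)^0.8182 = 0.6875^0.8182 ≈ 0.7360

y*_K / y*_M ≈ 0.736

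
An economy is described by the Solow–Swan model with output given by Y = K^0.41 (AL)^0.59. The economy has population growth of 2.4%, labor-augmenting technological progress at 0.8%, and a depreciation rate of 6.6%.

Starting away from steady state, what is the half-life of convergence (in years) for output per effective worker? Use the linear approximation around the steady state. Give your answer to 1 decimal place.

half-life ≈ 12.0 years

Near the steady state the convergence rate is λ = (1 − α)(n + g + δ).
λ = (1 − 0.41) × 0.098 = 0.59 × 0.098 = 0.05782
Half-life = ln 2 / λ = 0.6931 / 0.05782 ≈ 11.99 years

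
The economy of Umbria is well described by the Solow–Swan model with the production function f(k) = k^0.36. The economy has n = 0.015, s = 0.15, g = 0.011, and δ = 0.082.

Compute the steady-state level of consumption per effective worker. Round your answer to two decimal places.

In steady state, investment equals break-even investment: s·k^α = (n + g + δ)·k.
Rearranging, k^(1−α) = s / (n + g + δ).
k^0.64 = 0.15 / (0.015 + 0.011 + 0.082) = 0.15 / 0.108 = 1.3889
k* = 1.3889^(1/0.64) ≈ 1.6708
y* = (k*)^α = 1.6708^0.36 ≈ 1.2030
c* = (1 − s)·y* = (1 − 0.15) × 1.2030 ≈ 1.0226

c* = 1.02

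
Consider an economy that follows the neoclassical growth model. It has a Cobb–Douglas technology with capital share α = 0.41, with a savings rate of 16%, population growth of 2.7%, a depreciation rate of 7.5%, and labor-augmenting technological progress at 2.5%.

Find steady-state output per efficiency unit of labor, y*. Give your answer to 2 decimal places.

At the steady state, Δk = 0, so s·k^α = (n + g + δ)·k.
Dividing both sides by k: k^(1−α) = s / (n + g + δ).
k^0.59 = 0.16 / (0.027 + 0.025 + 0.075) = 0.16 / 0.127 = 1.2598
k* = 1.2598^(1/0.59) ≈ 1.4791
y* = (k*)^α = 1.4791^0.41 ≈ 1.1741

y* = 1.17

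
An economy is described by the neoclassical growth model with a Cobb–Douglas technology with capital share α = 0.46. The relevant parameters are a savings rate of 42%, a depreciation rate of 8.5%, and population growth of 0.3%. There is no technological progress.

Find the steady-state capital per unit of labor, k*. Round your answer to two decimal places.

Steady state requires s·f(k) = (n + δ)·k, i.e. s·k^α = (n + δ)·k.
Rearranging, k^(1−α) = s / (n + δ).
k^0.54 = 0.42 / (0.003 + 0.085) = 0.42 / 0.088 = 4.7727
k* = 4.7727^(1/0.54) ≈ 18.0705

k* ≈ 18.07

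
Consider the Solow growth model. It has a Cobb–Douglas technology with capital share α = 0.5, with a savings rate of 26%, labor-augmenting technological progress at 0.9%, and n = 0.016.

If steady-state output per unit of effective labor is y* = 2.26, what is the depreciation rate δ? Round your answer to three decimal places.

Steady state requires s·f(k) = (n + g + δ)·k, i.e. s·k^α = (n + g + δ)·k.
Since y* = [s/(n + g + δ)]^(α/(1−α)), we have s/(n + g + δ) = (y*)^((1−α)/α) = 2.26^1 = 2.2600.
Therefore n + g + δ = s / 2.2600 = 0.26 / 2.2600 = 0.1150, so δ = 0.1150 − 0.025 = 0.0900.

δ ≈ 0.090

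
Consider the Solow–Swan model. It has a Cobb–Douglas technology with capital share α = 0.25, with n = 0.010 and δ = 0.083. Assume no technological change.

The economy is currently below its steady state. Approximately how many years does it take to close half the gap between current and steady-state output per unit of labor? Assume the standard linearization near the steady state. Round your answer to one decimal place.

about 9.9 years

Near the steady state the convergence rate is λ = (1 − α)(n + δ).
λ = (1 − 0.25) × 0.093 = 0.75 × 0.093 = 0.06975
Half-life = ln 2 / λ = 0.6931 / 0.06975 ≈ 9.94 years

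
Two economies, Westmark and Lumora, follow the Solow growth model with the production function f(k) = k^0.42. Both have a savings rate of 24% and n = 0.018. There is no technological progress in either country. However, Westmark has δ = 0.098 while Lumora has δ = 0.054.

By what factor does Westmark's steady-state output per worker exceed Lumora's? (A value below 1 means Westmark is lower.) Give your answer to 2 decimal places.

y*_W / y*_L ≈ 0.71

Steady-state y* = [s/(n + δ)]^(α/(1−α)), so the ratio is [ (s_W/(n + δ)_W) / (s_L/(n + δ)_L) ]^0.7241.
s_W/(n + δ)_W = 0.24/0.116 = 2.0690; s_L/(n + δ)_L = 0.24/0.072 = 3.3333.
Ratio = (2.0690/3.3333)^0.7241 = 0.6207^0.7241 ≈ 0.7080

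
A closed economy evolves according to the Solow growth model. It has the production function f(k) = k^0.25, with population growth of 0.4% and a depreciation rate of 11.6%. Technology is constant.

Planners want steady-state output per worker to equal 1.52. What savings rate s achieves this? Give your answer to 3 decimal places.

s ≈ 0.421

At the steady state, Δk = 0, so s·k^α = (n + δ)·k.
Since y* = [s/(n + δ)]^(α/(1−α)), we have s/(n + δ) = (y*)^((1−α)/α) = 1.52^3 = 3.5118.
Therefore s = 3.5118 × (n + δ) = 3.5118 × 0.120 = 0.4214.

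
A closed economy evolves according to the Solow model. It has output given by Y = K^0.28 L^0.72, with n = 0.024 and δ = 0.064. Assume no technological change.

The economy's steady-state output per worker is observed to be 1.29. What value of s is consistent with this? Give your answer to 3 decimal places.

In steady state, investment equals break-even investment: s·k^α = (n + δ)·k.
Since y* = [s/(n + δ)]^(α/(1−α)), we have s/(n + δ) = (y*)^((1−α)/α) = 1.29^2.5714 = 1.9247.
Therefore s = 1.9247 × (n + δ) = 1.9247 × 0.088 = 0.1694.

s ≈ 0.169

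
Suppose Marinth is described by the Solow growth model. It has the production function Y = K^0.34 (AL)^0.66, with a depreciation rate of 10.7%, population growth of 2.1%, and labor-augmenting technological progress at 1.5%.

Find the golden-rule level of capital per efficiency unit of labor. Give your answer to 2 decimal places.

k_gold ≈ 3.71

The golden rule sets f'(k) = n + g + δ, i.e. α·k^(α−1) = n + g + δ.
So k^(1−α) = α / (n + g + δ) = 0.34 / 0.143 = 2.3776.
k_gold = 2.3776^(1/0.66) ≈ 3.7146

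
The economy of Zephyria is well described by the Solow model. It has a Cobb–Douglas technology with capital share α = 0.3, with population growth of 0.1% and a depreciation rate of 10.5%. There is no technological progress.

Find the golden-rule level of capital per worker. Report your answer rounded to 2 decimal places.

The golden rule sets f'(k) = n + δ, i.e. α·k^(α−1) = n + δ.
So k^(1−α) = α / (n + δ) = 0.3 / 0.106 = 2.8302.
k_gold = 2.8302^(1/0.7) ≈ 4.4203

k_gold ≈ 4.42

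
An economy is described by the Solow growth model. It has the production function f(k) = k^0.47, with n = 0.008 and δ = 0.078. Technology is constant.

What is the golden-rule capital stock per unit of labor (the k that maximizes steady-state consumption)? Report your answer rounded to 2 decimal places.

k_gold ≈ 24.64

The golden rule sets f'(k) = n + δ, i.e. α·k^(α−1) = n + δ.
So k^(1−α) = α / (n + δ) = 0.47 / 0.086 = 5.4651.
k_gold = 5.4651^(1/0.53) ≈ 24.6431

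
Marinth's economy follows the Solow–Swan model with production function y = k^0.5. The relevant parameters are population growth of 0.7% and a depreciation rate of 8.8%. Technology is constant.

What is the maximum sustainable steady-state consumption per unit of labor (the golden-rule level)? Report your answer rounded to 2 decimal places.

At the golden rule, f'(k) = n + δ, so α·k^(α−1) = n + δ and k_gold = (α/(n + δ))^(1/(1−α)).
k_gold = (0.5/0.095)^(1/0.5) = 5.2632^2 ≈ 27.7013
c_gold = f(k_gold) − (n + δ)·k_gold = 5.2632 − 0.095×27.7013 ≈ 2.6316

c_gold ≈ 2.63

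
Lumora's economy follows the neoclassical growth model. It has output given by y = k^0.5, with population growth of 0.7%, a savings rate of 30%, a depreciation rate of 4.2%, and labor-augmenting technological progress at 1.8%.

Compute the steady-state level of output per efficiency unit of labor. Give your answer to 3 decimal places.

Steady state requires s·f(k) = (n + g + δ)·k, i.e. s·k^α = (n + g + δ)·k.
Rearranging, k^(1−α) = s / (n + g + δ).
k^0.5 = 0.30 / (0.007 + 0.018 + 0.042) = 0.30 / 0.067 = 4.4776
k* = 4.4776^(1/0.5) ≈ 20.0489
y* = (k*)^α = 20.0489^0.5 ≈ 4.4776

y* = 4.478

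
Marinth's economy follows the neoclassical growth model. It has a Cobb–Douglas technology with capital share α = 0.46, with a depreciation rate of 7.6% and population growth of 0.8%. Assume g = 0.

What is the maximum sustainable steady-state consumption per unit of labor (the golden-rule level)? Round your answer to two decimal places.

c_gold ≈ 2.30

At the golden rule, f'(k) = n + δ, so α·k^(α−1) = n + δ and k_gold = (α/(n + δ))^(1/(1−α)).
k_gold = (0.46/0.084)^(1/0.54) = 5.4762^1.8519 ≈ 23.3126
c_gold = f(k_gold) − (n + δ)·k_gold = 4.2569 − 0.084×23.3126 ≈ 2.2986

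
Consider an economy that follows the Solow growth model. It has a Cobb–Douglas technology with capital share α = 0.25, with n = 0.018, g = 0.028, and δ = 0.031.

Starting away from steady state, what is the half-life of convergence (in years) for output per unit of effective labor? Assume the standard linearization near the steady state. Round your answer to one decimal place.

t_½ ≈ 12.0 years

Near the steady state the convergence rate is λ = (1 − α)(n + g + δ).
λ = (1 − 0.25) × 0.077 = 0.75 × 0.077 = 0.05775
Half-life = ln 2 / λ = 0.6931 / 0.05775 ≈ 12.00 years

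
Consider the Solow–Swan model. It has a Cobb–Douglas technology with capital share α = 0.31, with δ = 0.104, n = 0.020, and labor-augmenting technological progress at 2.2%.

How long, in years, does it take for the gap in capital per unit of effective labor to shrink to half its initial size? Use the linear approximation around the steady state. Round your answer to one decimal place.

Near the steady state the convergence rate is λ = (1 − α)(n + g + δ).
λ = (1 − 0.31) × 0.146 = 0.69 × 0.146 = 0.10074
Half-life = ln 2 / λ = 0.6931 / 0.10074 ≈ 6.88 years

about 6.9 years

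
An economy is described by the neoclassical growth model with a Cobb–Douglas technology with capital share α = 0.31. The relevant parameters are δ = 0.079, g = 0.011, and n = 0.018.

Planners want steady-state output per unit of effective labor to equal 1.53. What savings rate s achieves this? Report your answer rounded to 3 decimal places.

Steady state requires s·f(k) = (n + g + δ)·k, i.e. s·k^α = (n + g + δ)·k.
Since y* = [s/(n + g + δ)]^(α/(1−α)), we have s/(n + g + δ) = (y*)^((1−α)/α) = 1.53^2.2258 = 2.5768.
Therefore s = 2.5768 × (n + g + δ) = 2.5768 × 0.108 = 0.2783.

s ≈ 0.278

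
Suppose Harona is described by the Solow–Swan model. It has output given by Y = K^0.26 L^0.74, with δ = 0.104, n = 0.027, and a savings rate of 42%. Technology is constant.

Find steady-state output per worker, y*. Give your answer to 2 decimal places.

y* = 1.51

Steady state requires s·f(k) = (n + δ)·k, i.e. s·k^α = (n + δ)·k.
Dividing both sides by k: k^(1−α) = s / (n + δ).
k^0.74 = 0.42 / (0.027 + 0.104) = 0.42 / 0.131 = 3.2061
k* = 3.2061^(1/0.74) ≈ 4.8278
y* = (k*)^α = 4.8278^0.26 ≈ 1.5058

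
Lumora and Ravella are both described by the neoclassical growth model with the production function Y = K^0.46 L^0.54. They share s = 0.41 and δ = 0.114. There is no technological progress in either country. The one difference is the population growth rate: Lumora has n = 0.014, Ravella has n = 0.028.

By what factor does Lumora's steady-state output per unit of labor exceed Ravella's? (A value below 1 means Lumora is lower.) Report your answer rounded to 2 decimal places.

y*_L / y*_R ≈ 1.09

Steady-state y* = [s/(n + δ)]^(α/(1−α)), so the ratio is [ (s_L/(n + δ)_L) / (s_R/(n + δ)_R) ]^0.8519.
s_L/(n + δ)_L = 0.41/0.128 = 3.2031; s_R/(n + δ)_R = 0.41/0.142 = 2.8873.
Ratio = (3.2031/2.8873)^0.8519 = 1.1094^0.8519 ≈ 1.0925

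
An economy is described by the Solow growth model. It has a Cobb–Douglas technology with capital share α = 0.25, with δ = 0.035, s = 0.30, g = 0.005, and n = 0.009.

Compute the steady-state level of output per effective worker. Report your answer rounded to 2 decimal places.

Steady state requires s·f(k) = (n + g + δ)·k, i.e. s·k^α = (n + g + δ)·k.
Dividing both sides by k: k^(1−α) = s / (n + g + δ).
k^0.75 = 0.30 / (0.009 + 0.005 + 0.035) = 0.30 / 0.049 = 6.1224
k* = 6.1224^(1/0.75) ≈ 11.2003
y* = (k*)^α = 11.2003^0.25 ≈ 1.8294

y* ≈ 1.83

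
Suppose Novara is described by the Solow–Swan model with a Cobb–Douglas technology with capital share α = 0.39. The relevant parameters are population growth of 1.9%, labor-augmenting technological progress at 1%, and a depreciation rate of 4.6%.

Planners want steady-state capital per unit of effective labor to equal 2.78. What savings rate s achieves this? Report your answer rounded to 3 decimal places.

s ≈ 0.140

Steady state requires s·f(k) = (n + g + δ)·k, i.e. s·k^α = (n + g + δ)·k.
So s / (n + g + δ) = (k*)^(1−α) = 2.78^0.61 = 1.8658.
Therefore s = 1.8658 × (n + g + δ) = 1.8658 × 0.075 = 0.1399.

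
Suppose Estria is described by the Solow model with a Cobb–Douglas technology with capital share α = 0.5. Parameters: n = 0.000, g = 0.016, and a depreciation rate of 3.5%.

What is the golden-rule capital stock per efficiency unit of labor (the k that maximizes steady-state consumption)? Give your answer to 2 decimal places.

The golden rule sets f'(k) = n + g + δ, i.e. α·k^(α−1) = n + g + δ.
So k^(1−α) = α / (n + g + δ) = 0.5 / 0.051 = 9.8039.
k_gold = 9.8039^(1/0.5) ≈ 96.1165

k_gold ≈ 96.12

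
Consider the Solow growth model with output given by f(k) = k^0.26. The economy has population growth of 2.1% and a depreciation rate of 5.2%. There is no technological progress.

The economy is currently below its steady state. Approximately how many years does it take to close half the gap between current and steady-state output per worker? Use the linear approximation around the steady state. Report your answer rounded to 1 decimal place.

half-life ≈ 12.8 years

Near the steady state the convergence rate is λ = (1 − α)(n + δ).
λ = (1 − 0.26) × 0.073 = 0.74 × 0.073 = 0.05402
Half-life = ln 2 / λ = 0.6931 / 0.05402 ≈ 12.83 years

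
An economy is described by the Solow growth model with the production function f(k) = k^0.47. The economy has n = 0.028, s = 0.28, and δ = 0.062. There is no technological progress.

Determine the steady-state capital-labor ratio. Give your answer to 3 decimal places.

At the steady state, Δk = 0, so s·k^α = (n + δ)·k.
Dividing both sides by k: k^(1−α) = s / (n + δ).
k^0.53 = 0.28 / (0.028 + 0.062) = 0.28 / 0.090 = 3.1111
k* = 3.1111^(1/0.53) ≈ 8.5119

k* ≈ 8.512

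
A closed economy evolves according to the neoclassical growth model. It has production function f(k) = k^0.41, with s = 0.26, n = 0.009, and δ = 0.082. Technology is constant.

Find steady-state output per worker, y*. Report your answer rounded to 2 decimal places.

y* = 2.07

In steady state, investment equals break-even investment: s·k^α = (n + δ)·k.
Dividing both sides by k: k^(1−α) = s / (n + δ).
k^0.59 = 0.26 / (0.009 + 0.082) = 0.26 / 0.091 = 2.8571
k* = 2.8571^(1/0.59) ≈ 5.9259
y* = (k*)^α = 5.9259^0.41 ≈ 2.0741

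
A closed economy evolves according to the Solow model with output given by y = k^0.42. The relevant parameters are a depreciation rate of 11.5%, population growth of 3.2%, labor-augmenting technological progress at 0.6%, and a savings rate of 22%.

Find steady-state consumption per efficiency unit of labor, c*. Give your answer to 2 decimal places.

In steady state, investment equals break-even investment: s·k^α = (n + g + δ)·k.
Rearranging, k^(1−α) = s / (n + g + δ).
k^0.58 = 0.22 / (0.032 + 0.006 + 0.115) = 0.22 / 0.153 = 1.4379
k* = 1.4379^(1/0.58) ≈ 1.8704
y* = (k*)^α = 1.8704^0.42 ≈ 1.3008
c* = (1 − s)·y* = (1 − 0.22) × 1.3008 ≈ 1.0146

c* = 1.01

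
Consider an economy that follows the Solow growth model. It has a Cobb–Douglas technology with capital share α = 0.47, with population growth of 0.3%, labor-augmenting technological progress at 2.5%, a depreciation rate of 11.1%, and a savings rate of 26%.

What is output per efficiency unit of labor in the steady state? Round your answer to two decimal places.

y* ≈ 1.74

In steady state, investment equals break-even investment: s·k^α = (n + g + δ)·k.
Rearranging, k^(1−α) = s / (n + g + δ).
k^0.53 = 0.26 / (0.003 + 0.025 + 0.111) = 0.26 / 0.139 = 1.8705
k* = 1.8705^(1/0.53) ≈ 3.2593
y* = (k*)^α = 3.2593^0.47 ≈ 1.7425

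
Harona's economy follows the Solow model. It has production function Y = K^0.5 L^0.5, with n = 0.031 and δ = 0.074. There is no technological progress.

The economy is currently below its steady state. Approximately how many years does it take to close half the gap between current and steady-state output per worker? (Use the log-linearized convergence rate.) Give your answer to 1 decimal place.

t_½ ≈ 13.2 years

Near the steady state the convergence rate is λ = (1 − α)(n + δ).
λ = (1 − 0.5) × 0.105 = 0.5 × 0.105 = 0.0525
Half-life = ln 2 / λ = 0.6931 / 0.0525 ≈ 13.20 years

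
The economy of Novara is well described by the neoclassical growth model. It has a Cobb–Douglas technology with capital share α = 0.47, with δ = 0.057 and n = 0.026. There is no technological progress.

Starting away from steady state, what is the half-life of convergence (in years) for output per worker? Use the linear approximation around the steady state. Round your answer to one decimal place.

Near the steady state the convergence rate is λ = (1 − α)(n + δ).
λ = (1 − 0.47) × 0.083 = 0.53 × 0.083 = 0.04399
Half-life = ln 2 / λ = 0.6931 / 0.04399 ≈ 15.76 years

about 15.8 years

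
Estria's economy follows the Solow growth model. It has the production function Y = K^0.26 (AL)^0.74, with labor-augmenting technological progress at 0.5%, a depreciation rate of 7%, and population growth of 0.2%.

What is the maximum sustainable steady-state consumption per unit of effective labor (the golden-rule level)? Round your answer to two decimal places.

At the golden rule, f'(k) = n + g + δ, so α·k^(α−1) = n + g + δ and k_gold = (α/(n + g + δ))^(1/(1−α)).
k_gold = (0.26/0.077)^(1/0.74) = 3.3766^1.3514 ≈ 5.1783
c_gold = f(k_gold) − (n + g + δ)·k_gold = 1.5335 − 0.077×5.1783 ≈ 1.1348

c_gold ≈ 1.13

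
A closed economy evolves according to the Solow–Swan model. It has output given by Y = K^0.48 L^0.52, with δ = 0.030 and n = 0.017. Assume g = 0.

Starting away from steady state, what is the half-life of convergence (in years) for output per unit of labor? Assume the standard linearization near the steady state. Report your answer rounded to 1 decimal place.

Near the steady state the convergence rate is λ = (1 − α)(n + δ).
λ = (1 − 0.48) × 0.047 = 0.52 × 0.047 = 0.02444
Half-life = ln 2 / λ = 0.6931 / 0.02444 ≈ 28.36 years

about 28.4 years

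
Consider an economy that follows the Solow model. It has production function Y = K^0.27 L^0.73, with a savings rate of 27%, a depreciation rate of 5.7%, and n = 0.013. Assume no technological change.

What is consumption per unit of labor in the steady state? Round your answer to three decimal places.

c* = 1.203

At the steady state, Δk = 0, so s·k^α = (n + δ)·k.
Dividing both sides by k: k^(1−α) = s / (n + δ).
k^0.73 = 0.27 / (0.013 + 0.057) = 0.27 / 0.070 = 3.8571
k* = 3.8571^(1/0.73) ≈ 6.3547
y* = (k*)^α = 6.3547^0.27 ≈ 1.6475
c* = (1 − s)·y* = (1 − 0.27) × 1.6475 ≈ 1.2027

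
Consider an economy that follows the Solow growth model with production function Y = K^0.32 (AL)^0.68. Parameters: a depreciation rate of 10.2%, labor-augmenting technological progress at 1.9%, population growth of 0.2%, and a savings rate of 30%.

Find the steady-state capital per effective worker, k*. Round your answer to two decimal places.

k* = 3.71

In steady state, investment equals break-even investment: s·k^α = (n + g + δ)·k.
Rearranging, k^(1−α) = s / (n + g + δ).
k^0.68 = 0.30 / (0.002 + 0.019 + 0.102) = 0.30 / 0.123 = 2.4390
k* = 2.4390^(1/0.68) ≈ 3.7105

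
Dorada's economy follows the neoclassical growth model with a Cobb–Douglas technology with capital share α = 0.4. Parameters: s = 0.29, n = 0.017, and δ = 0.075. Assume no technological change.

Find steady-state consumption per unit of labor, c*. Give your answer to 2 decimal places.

In steady state, investment equals break-even investment: s·k^α = (n + δ)·k.
Rearranging, k^(1−α) = s / (n + δ).
k^0.6 = 0.29 / (0.017 + 0.075) = 0.29 / 0.092 = 3.1522
k* = 3.1522^(1/0.6) ≈ 6.7768
y* = (k*)^α = 6.7768^0.4 ≈ 2.1499
c* = (1 − s)·y* = (1 − 0.29) × 2.1499 ≈ 1.5264

c* = 1.53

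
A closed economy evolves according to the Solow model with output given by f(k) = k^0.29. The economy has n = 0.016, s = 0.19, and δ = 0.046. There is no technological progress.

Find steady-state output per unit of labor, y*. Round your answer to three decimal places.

y* = 1.580

In steady state, investment equals break-even investment: s·k^α = (n + δ)·k.
Rearranging, k^(1−α) = s / (n + δ).
k^0.71 = 0.19 / (0.016 + 0.046) = 0.19 / 0.062 = 3.0645
k* = 3.0645^(1/0.71) ≈ 4.8419
y* = (k*)^α = 4.8419^0.29 ≈ 1.5800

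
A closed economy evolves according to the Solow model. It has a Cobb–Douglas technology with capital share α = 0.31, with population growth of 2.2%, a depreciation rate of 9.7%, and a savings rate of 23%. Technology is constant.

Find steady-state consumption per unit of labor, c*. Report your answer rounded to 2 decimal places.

At the steady state, Δk = 0, so s·k^α = (n + δ)·k.
Rearranging, k^(1−α) = s / (n + δ).
k^0.69 = 0.23 / (0.022 + 0.097) = 0.23 / 0.119 = 1.9328
k* = 1.9328^(1/0.69) ≈ 2.5987
y* = (k*)^α = 2.5987^0.31 ≈ 1.3445
c* = (1 − s)·y* = (1 − 0.23) × 1.3445 ≈ 1.0353

c* ≈ 1.04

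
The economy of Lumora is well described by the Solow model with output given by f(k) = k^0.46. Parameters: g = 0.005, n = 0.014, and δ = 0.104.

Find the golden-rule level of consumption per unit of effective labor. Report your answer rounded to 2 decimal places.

c_gold ≈ 1.66

At the golden rule, f'(k) = n + g + δ, so α·k^(α−1) = n + g + δ and k_gold = (α/(n + g + δ))^(1/(1−α)).
k_gold = (0.46/0.123)^(1/0.54) = 3.7398^1.8519 ≈ 11.5042
c_gold = f(k_gold) − (n + g + δ)·k_gold = 3.0761 − 0.123×11.5042 ≈ 1.6611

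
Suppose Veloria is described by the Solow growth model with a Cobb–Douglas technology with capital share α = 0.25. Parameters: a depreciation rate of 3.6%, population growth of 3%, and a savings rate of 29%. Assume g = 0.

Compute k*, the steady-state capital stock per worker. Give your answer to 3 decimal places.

At the steady state, Δk = 0, so s·k^α = (n + δ)·k.
Dividing both sides by k: k^(1−α) = s / (n + δ).
k^0.75 = 0.29 / (0.030 + 0.036) = 0.29 / 0.066 = 4.3939
k* = 4.3939^(1/0.75) ≈ 7.1967

k* = 7.197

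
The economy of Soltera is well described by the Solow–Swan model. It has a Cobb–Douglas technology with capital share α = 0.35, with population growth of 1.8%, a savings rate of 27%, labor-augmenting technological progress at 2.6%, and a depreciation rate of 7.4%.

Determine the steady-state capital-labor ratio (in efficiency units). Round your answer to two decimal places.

At the steady state, Δk = 0, so s·k^α = (n + g + δ)·k.
Rearranging, k^(1−α) = s / (n + g + δ).
k^0.65 = 0.27 / (0.018 + 0.026 + 0.074) = 0.27 / 0.118 = 2.2881
k* = 2.2881^(1/0.65) ≈ 3.5730

k* ≈ 3.57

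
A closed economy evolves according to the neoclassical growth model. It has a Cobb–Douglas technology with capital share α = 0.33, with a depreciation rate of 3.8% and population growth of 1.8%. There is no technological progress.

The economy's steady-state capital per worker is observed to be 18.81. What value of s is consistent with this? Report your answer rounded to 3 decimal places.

s ≈ 0.400

At the steady state, Δk = 0, so s·k^α = (n + δ)·k.
So s / (n + δ) = (k*)^(1−α) = 18.81^0.67 = 7.1423.
Therefore s = 7.1423 × (n + δ) = 7.1423 × 0.056 = 0.4000.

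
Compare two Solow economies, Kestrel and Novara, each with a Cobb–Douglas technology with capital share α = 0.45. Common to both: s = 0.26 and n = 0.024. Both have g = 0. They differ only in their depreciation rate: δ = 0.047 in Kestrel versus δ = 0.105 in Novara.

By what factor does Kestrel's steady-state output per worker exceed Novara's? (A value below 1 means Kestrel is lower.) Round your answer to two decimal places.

Steady-state y* = [s/(n + δ)]^(α/(1−α)), so the ratio is [ (s_K/(n + δ)_K) / (s_N/(n + δ)_N) ]^0.8182.
s_K/(n + δ)_K = 0.26/0.071 = 3.6620; s_N/(n + δ)_N = 0.26/0.129 = 2.0155.
Ratio = (3.6620/2.0155)^0.8182 = 1.8169^0.8182 ≈ 1.6300

y*_K / y*_N ≈ 1.63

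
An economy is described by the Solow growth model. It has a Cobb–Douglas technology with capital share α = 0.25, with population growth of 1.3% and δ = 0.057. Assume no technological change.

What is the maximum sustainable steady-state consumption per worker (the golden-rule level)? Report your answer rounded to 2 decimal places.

At the golden rule, f'(k) = n + δ, so α·k^(α−1) = n + δ and k_gold = (α/(n + δ))^(1/(1−α)).
k_gold = (0.25/0.070)^(1/0.75) = 3.5714^1.3333 ≈ 5.4588
c_gold = f(k_gold) − (n + δ)·k_gold = 1.5285 − 0.070×5.4588 ≈ 1.1464

c_gold ≈ 1.15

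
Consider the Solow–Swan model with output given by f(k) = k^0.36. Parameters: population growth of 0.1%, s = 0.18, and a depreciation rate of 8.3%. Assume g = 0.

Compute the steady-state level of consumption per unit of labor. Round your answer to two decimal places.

In steady state, investment equals break-even investment: s·k^α = (n + δ)·k.
Rearranging, k^(1−α) = s / (n + δ).
k^0.64 = 0.18 / (0.001 + 0.083) = 0.18 / 0.084 = 2.1429
k* = 2.1429^(1/0.64) ≈ 3.2900
y* = (k*)^α = 3.2900^0.36 ≈ 1.5353
c* = (1 − s)·y* = (1 − 0.18) × 1.5353 ≈ 1.2589

c* ≈ 1.26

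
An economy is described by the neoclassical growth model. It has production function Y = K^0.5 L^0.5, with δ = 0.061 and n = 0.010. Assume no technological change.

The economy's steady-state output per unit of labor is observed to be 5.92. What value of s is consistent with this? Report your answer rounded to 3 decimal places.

s ≈ 0.420

At the steady state, Δk = 0, so s·k^α = (n + δ)·k.
Since y* = [s/(n + δ)]^(α/(1−α)), we have s/(n + δ) = (y*)^((1−α)/α) = 5.92^1 = 5.9200.
Therefore s = 5.9200 × (n + δ) = 5.9200 × 0.071 = 0.4203.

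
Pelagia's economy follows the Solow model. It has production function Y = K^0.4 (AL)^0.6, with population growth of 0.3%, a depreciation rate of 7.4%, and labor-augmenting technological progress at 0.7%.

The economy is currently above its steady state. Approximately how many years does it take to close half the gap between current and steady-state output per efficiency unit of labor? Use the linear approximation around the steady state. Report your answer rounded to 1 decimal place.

t_½ ≈ 13.8 years

Near the steady state the convergence rate is λ = (1 − α)(n + g + δ).
λ = (1 − 0.4) × 0.084 = 0.6 × 0.084 = 0.0504
Half-life = ln 2 / λ = 0.6931 / 0.0504 ≈ 13.75 years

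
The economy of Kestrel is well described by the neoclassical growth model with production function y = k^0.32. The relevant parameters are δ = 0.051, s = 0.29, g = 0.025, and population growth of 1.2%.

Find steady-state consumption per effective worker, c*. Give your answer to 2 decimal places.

c* = 1.24

Steady state requires s·f(k) = (n + g + δ)·k, i.e. s·k^α = (n + g + δ)·k.
Rearranging, k^(1−α) = s / (n + g + δ).
k^0.68 = 0.29 / (0.012 + 0.025 + 0.051) = 0.29 / 0.088 = 3.2955
k* = 3.2955^(1/0.68) ≈ 5.7763
y* = (k*)^α = 5.7763^0.32 ≈ 1.7528
c* = (1 − s)·y* = (1 − 0.29) × 1.7528 ≈ 1.2445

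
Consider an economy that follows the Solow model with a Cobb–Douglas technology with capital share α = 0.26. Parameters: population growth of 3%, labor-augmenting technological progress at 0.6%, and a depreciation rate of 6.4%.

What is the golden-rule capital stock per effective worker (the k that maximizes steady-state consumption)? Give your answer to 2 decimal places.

The golden rule sets f'(k) = n + g + δ, i.e. α·k^(α−1) = n + g + δ.
So k^(1−α) = α / (n + g + δ) = 0.26 / 0.100 = 2.6000.
k_gold = 2.6000^(1/0.74) ≈ 3.6373

k_gold ≈ 3.64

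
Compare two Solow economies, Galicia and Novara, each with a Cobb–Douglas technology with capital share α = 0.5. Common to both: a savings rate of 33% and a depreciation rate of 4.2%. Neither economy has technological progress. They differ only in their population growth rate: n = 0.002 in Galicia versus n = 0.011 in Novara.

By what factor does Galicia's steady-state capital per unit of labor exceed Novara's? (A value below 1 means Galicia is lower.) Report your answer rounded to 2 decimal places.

ratio ≈ 1.45

Steady-state k* = [s/(n + δ)]^(1/(1−α)), so the ratio is [ (s_G/(n + δ)_G) / (s_N/(n + δ)_N) ]^2.
s_G/(n + δ)_G = 0.33/0.044 = 7.5000; s_N/(n + δ)_N = 0.33/0.053 = 6.2264.
Ratio = (7.5000/6.2264)^2 = 1.2045^2 ≈ 1.4508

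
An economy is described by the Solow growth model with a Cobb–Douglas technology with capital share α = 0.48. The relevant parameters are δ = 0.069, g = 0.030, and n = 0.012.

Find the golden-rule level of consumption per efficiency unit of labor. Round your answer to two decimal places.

At the golden rule, f'(k) = n + g + δ, so α·k^(α−1) = n + g + δ and k_gold = (α/(n + g + δ))^(1/(1−α)).
k_gold = (0.48/0.111)^(1/0.52) = 4.3243^1.9231 ≈ 16.7082
c_gold = f(k_gold) − (n + g + δ)·k_gold = 3.8637 − 0.111×16.7082 ≈ 2.0091

c_gold ≈ 2.01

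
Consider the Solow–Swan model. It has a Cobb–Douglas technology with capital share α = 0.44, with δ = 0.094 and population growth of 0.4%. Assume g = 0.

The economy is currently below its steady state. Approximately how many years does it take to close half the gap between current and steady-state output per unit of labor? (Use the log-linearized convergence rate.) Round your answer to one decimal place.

Near the steady state the convergence rate is λ = (1 − α)(n + δ).
λ = (1 − 0.44) × 0.098 = 0.56 × 0.098 = 0.05488
Half-life = ln 2 / λ = 0.6931 / 0.05488 ≈ 12.63 years

t_½ ≈ 12.6 years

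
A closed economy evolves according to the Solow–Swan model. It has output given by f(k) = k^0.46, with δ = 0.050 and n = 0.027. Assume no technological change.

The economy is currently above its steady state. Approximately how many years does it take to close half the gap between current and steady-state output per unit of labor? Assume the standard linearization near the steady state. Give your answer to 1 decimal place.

half-life ≈ 16.7 years

Near the steady state the convergence rate is λ = (1 − α)(n + δ).
λ = (1 − 0.46) × 0.077 = 0.54 × 0.077 = 0.04158
Half-life = ln 2 / λ = 0.6931 / 0.04158 ≈ 16.67 years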